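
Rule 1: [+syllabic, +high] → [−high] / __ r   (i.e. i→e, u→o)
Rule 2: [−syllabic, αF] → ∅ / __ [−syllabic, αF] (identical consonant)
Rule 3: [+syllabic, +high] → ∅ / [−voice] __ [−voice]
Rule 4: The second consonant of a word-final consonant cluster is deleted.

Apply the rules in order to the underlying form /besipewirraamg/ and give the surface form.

bespeweraam

Rule 1 (pre-rhotic lowering): /i/ is a high vowel immediately before /r/, so it lowers to [e]. /besipewirraamg/ → besipewerraamg.
Rule 2 (degemination): /rr/ is a geminate; the first /r/ deletes. /besipewerraamg/ → besipeweraamg.
Rule 3 (high vowel syncope): /i/ is a high vowel flanked by voiceless consonants /s/ and /p/, so it deletes. /besipeweraamg/ → bespeweraamg.
Rule 4 (final cluster simplification): /g/ is the second consonant of a word-final cluster /mg/, so it deletes. /bespeweraamg/ → bespeweraam.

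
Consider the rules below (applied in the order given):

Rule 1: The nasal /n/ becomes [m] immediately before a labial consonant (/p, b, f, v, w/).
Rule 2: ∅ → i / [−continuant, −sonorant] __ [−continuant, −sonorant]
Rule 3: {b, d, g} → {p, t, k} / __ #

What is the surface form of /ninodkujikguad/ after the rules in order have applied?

Rule 1 (nasal place assimilation): no segment meets the environment; /ninodkujikguad/ is unchanged.
Rule 2 (stop-cluster i-epenthesis): /d/ and /k/ form a stop–stop cluster, so [i] is inserted between them. /k/ and /g/ form a stop–stop cluster, so [i] is inserted between them. /ninodkujikguad/ → ninodikujikiguad.
Rule 3 (final devoicing): /d/ is a voiced stop in word-final position, so it devoices to [t]. /ninodikujikiguad/ → ninodikujikiguat.

ninodikujikiguat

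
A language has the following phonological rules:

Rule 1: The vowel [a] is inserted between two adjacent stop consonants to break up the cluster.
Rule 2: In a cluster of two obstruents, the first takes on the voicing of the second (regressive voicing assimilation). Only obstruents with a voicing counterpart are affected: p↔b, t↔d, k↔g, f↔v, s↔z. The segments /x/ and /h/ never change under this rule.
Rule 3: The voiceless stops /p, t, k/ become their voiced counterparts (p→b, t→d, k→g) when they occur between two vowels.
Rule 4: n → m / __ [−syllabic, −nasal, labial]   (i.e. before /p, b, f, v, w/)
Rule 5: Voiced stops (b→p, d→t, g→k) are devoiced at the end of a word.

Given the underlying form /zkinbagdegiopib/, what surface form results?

Rule 1 (stop-cluster a-epenthesis): /g/ and /d/ form a stop–stop cluster, so [a] is inserted between them. /zkinbagdegiopib/ → zkinbagadegiopib.
Rule 2 (regressive voicing assimilation): /z/ precedes the voiceless obstruent /k/, so it devoices to [s] by assimilation. /zkinbagadegiopib/ → skinbagadegiopib.
Rule 3 (intervocalic voicing): /p/ is a voiceless stop between vowels /o/ and /i/, so it voices to [b]. /skinbagadegiopib/ → skinbagadegiobib.
Rule 4 (nasal place assimilation): /n/ precedes the labial consonant /b/, so it assimilates in place to [m]. /skinbagadegiobib/ → skimbagadegiobib.
Rule 5 (final devoicing): /b/ is a voiced stop in word-final position, so it devoices to [p]. /skimbagadegiobib/ → skimbagadegiobip.

skimbagadegiobip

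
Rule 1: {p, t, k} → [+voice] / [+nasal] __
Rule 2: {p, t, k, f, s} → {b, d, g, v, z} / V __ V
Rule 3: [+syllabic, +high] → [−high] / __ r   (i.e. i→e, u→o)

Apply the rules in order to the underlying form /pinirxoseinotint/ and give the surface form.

pinerxozeinodind

Rule 1 (post-nasal voicing): /t/ is a voiceless stop immediately after the nasal /n/, so it voices to [d]. /pinirxoseinotint/ → pinirxoseinotind.
Rule 2 (intervocalic voicing): /s/ is a voiceless obstruent between vowels /o/ and /e/, so it voices to [z]. /t/ is a voiceless obstruent between vowels /o/ and /i/, so it voices to [d]. /pinirxoseinotind/ → pinirxozeinodind.
Rule 3 (pre-rhotic lowering): /i/ is a high vowel immediately before /r/, so it lowers to [e]. /pinirxozeinodind/ → pinerxozeinodind.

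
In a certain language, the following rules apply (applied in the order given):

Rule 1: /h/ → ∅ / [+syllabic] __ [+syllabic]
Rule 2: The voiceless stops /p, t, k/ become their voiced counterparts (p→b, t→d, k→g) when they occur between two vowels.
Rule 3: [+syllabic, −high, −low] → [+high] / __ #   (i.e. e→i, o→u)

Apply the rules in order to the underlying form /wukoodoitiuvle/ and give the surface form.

Rule 1 (intervocalic h-deletion): no segment meets the environment; /wukoodoitiuvle/ is unchanged.
Rule 2 (intervocalic voicing): /k/ is a voiceless stop between vowels /u/ and /o/, so it voices to [g]. /t/ is a voiceless stop between vowels /i/ and /i/, so it voices to [d]. /wukoodoitiuvle/ → wugoodoidiuvle.
Rule 3 (final vowel raising): /e/ is a mid vowel in word-final position, so it raises to [i]. /wugoodoidiuvle/ → wugoodoidiuvli.

wugoodoidiuvli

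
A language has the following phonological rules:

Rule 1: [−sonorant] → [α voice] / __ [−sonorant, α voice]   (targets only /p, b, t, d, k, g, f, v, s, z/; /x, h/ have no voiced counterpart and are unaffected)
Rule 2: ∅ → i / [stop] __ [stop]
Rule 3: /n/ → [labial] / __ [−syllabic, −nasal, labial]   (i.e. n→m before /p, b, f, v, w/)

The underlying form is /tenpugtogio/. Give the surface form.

tempukitogio

Rule 1 (regressive voicing assimilation): /g/ precedes the voiceless obstruent /t/, so it devoices to [k] by assimilation. /tenpugtogio/ → tenpuktogio.
Rule 2 (stop-cluster i-epenthesis): /k/ and /t/ form a stop–stop cluster, so [i] is inserted between them. /tenpuktogio/ → tenpukitogio.
Rule 3 (nasal place assimilation): /n/ precedes the labial consonant /p/, so it assimilates in place to [m]. /tenpukitogio/ → tempukitogio.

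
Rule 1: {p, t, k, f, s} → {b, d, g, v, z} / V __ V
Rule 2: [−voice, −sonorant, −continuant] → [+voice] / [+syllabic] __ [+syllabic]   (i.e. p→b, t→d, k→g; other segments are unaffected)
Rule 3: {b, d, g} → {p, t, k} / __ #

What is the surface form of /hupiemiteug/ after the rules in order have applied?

hubiemideuk

Rule 1 (intervocalic voicing): /p/ is a voiceless obstruent between vowels /u/ and /i/, so it voices to [b]. /t/ is a voiceless obstruent between vowels /i/ and /e/, so it voices to [d]. /hupiemiteug/ → hubiemideug.
Rule 2 (intervocalic voicing): no segment meets the environment; /hubiemideug/ is unchanged.
Rule 3 (final devoicing): /g/ is a voiced stop in word-final position, so it devoices to [k]. /hubiemideug/ → hubiemideuk.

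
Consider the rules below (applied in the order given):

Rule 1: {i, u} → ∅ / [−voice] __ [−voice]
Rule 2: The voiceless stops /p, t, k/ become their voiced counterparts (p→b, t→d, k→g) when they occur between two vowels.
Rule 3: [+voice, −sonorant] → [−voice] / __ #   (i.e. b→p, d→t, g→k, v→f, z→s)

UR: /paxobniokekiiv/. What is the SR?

Rule 1 (high vowel syncope): no segment meets the environment; /paxobniokekiiv/ is unchanged.
Rule 2 (intervocalic voicing): /k/ is a voiceless stop between vowels /o/ and /e/, so it voices to [g]. /k/ is a voiceless stop between vowels /e/ and /i/, so it voices to [g]. /paxobniokekiiv/ → paxobniogegiiv.
Rule 3 (final devoicing): /v/ is a voiced obstruent in word-final position, so it devoices to [f]. /paxobniogegiiv/ → paxobniogegiif.

paxobniogegiif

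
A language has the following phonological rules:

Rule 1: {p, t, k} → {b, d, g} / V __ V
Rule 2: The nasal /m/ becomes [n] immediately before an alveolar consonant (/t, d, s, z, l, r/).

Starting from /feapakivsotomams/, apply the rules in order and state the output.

Rule 1 (intervocalic voicing): /p/ is a voiceless stop between vowels /a/ and /a/, so it voices to [b]. /k/ is a voiceless stop between vowels /a/ and /i/, so it voices to [g]. /t/ is a voiceless stop between vowels /o/ and /o/, so it voices to [d]. /feapakivsotomams/ → feabagivsodomams.
Rule 2 (nasal place assimilation): /m/ precedes the alveolar consonant /s/, so it assimilates in place to [n]. /feabagivsodomams/ → feabagivsodomans.

feabagivsodomans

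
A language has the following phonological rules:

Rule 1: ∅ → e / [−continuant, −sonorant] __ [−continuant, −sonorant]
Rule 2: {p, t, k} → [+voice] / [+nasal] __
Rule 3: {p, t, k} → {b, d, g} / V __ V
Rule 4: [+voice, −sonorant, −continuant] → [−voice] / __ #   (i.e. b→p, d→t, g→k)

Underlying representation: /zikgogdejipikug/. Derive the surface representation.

zigegogedejibiguk

Rule 1 (stop-cluster e-epenthesis): /k/ and /g/ form a stop–stop cluster, so [e] is inserted between them. /g/ and /d/ form a stop–stop cluster, so [e] is inserted between them. /zikgogdejipikug/ → zikegogedejipikug.
Rule 2 (post-nasal voicing): no segment meets the environment; /zikegogedejipikug/ is unchanged.
Rule 3 (intervocalic voicing): /k/ is a voiceless stop between vowels /i/ and /e/, so it voices to [g]. /p/ is a voiceless stop between vowels /i/ and /i/, so it voices to [b]. /k/ is a voiceless stop between vowels /i/ and /u/, so it voices to [g]. /zikegogedejipikug/ → zigegogedejibigug.
Rule 4 (final devoicing): /g/ is a voiced stop in word-final position, so it devoices to [k]. /zigegogedejibigug/ → zigegogedejibiguk.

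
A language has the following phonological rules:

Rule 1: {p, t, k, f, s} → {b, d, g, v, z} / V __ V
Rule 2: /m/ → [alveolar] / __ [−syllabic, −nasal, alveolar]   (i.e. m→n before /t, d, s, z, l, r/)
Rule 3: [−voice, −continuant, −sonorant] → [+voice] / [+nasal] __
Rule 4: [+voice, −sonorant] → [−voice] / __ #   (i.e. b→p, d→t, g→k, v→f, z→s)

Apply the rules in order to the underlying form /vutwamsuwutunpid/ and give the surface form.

vutwansuwudunbit

Rule 1 (intervocalic voicing): /t/ is a voiceless obstruent between vowels /u/ and /u/, so it voices to [d]. /vutwamsuwutunpid/ → vutwamsuwudunpid.
Rule 2 (nasal place assimilation): /m/ precedes the alveolar consonant /s/, so it assimilates in place to [n]. /vutwamsuwudunpid/ → vutwansuwudunpid.
Rule 3 (post-nasal voicing): /p/ is a voiceless stop immediately after the nasal /n/, so it voices to [b]. /vutwansuwudunpid/ → vutwansuwudunbid.
Rule 4 (final devoicing): /d/ is a voiced obstruent in word-final position, so it devoices to [t]. /vutwansuwudunbid/ → vutwansuwudunbit.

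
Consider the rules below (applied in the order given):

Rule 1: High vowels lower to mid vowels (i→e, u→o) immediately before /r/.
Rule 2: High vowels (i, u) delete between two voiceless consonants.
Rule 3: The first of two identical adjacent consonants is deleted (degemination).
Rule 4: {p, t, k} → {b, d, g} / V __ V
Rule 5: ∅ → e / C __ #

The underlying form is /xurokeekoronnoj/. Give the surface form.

xorogeegoronoje

Rule 1 (pre-rhotic lowering): /u/ is a high vowel immediately before /r/, so it lowers to [o]. /xurokeekoronnoj/ → xorokeekoronnoj.
Rule 2 (high vowel syncope): no segment meets the environment; /xorokeekoronnoj/ is unchanged.
Rule 3 (degemination): /nn/ is a geminate; the first /n/ deletes. /xorokeekoronnoj/ → xorokeekoronoj.
Rule 4 (intervocalic voicing): /k/ is a voiceless stop between vowels /o/ and /e/, so it voices to [g]. /k/ is a voiceless stop between vowels /e/ and /o/, so it voices to [g]. /xorokeekoronoj/ → xorogeegoronoj.
Rule 5 (final e-epenthesis): the form ends in the consonant /j/, so [e] is inserted word-finally. /xorogeegoronoj/ → xorogeegoronoje.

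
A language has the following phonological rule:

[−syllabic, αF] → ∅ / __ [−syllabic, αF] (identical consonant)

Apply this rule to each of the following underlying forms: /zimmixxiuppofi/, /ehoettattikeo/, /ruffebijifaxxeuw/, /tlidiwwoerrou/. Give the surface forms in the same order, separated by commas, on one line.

/zimmixxiuppofi/: /mm/ is a geminate; the first /m/ deletes. /xx/ is a geminate; the first /x/ deletes. /pp/ is a geminate; the first /p/ deletes. → [zimixiupofi].
/ehoettattikeo/: /tt/ is a geminate; the first /t/ deletes. /tt/ is a geminate; the first /t/ deletes. → [ehoetatikeo].
/ruffebijifaxxeuw/: /ff/ is a geminate; the first /f/ deletes. /xx/ is a geminate; the first /x/ deletes. → [rufebijifaxeuw].
/tlidiwwoerrou/: /ww/ is a geminate; the first /w/ deletes. /rr/ is a geminate; the first /r/ deletes. → [tlidiwoerou].

zimixiupofi, ehoetatikeo, rufebijifaxeuw, tlidiwoerou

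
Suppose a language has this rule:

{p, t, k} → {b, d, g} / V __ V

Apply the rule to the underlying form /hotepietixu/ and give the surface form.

/t/ is a voiceless stop between vowels /o/ and /e/, so it voices to [d].
/p/ is a voiceless stop between vowels /e/ and /i/, so it voices to [b].
/t/ is a voiceless stop between vowels /e/ and /i/, so it voices to [d].
Surface form: [hodebiedixu].

hodebiedixu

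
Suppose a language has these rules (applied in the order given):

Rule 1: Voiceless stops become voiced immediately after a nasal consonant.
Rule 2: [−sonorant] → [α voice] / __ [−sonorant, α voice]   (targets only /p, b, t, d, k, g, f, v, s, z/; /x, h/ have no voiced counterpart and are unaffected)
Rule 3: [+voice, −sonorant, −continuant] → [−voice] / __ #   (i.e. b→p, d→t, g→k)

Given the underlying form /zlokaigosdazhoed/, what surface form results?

Rule 1 (post-nasal voicing): no segment meets the environment; /zlokaigosdazhoed/ is unchanged.
Rule 2 (regressive voicing assimilation): /s/ precedes the voiced obstruent /d/, so it voices to [z] by assimilation. /z/ precedes the voiceless obstruent /h/, so it devoices to [s] by assimilation. /zlokaigosdazhoed/ → zlokaigozdashoed.
Rule 3 (final devoicing): /d/ is a voiced stop in word-final position, so it devoices to [t]. /zlokaigozdashoed/ → zlokaigozdashoet.

zlokaigozdashoet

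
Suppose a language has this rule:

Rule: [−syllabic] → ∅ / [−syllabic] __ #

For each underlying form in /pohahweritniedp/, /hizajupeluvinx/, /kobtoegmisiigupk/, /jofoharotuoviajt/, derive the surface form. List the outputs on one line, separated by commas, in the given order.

/pohahweritniedp/: /p/ is the second consonant of a word-final cluster /dp/, so it deletes. → [pohahweritnied].
/hizajupeluvinx/: /x/ is the second consonant of a word-final cluster /nx/, so it deletes. → [hizajupeluvin].
/kobtoegmisiigupk/: /k/ is the second consonant of a word-final cluster /pk/, so it deletes. → [kobtoegmisiigup].
/jofoharotuoviajt/: /t/ is the second consonant of a word-final cluster /jt/, so it deletes. → [jofoharotuoviaj].

pohahweritnied, hizajupeluvin, kobtoegmisiigup, jofoharotuoviaj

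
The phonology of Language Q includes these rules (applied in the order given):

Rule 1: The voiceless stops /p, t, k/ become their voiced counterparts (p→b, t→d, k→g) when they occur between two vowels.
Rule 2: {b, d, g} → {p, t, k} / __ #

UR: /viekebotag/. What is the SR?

viegebodak

Rule 1 (intervocalic voicing): /k/ is a voiceless stop between vowels /e/ and /e/, so it voices to [g]. /t/ is a voiceless stop between vowels /o/ and /a/, so it voices to [d]. /viekebotag/ → viegebodag.
Rule 2 (final devoicing): /g/ is a voiced stop in word-final position, so it devoices to [k]. /viegebodag/ → viegebodak.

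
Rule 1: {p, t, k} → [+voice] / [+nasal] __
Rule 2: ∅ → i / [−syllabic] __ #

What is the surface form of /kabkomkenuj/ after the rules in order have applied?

Rule 1 (post-nasal voicing): /k/ is a voiceless stop immediately after the nasal /m/, so it voices to [g]. /kabkomkenuj/ → kabkomgenuj.
Rule 2 (final i-epenthesis): the form ends in the consonant /j/, so [i] is inserted word-finally. /kabkomgenuj/ → kabkomgenuji.

kabkomgenuji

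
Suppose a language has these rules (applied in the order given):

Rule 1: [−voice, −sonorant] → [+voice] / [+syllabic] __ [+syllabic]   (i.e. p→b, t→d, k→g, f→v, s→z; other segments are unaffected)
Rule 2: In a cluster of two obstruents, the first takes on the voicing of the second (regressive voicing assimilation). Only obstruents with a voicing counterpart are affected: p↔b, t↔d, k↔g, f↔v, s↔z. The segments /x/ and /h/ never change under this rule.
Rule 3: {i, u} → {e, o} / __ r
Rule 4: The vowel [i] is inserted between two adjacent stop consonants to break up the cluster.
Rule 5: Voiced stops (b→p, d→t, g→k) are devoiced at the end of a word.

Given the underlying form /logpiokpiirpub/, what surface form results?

Rule 1 (intervocalic voicing): no segment meets the environment; /logpiokpiirpub/ is unchanged.
Rule 2 (regressive voicing assimilation): /g/ precedes the voiceless obstruent /p/, so it devoices to [k] by assimilation. /logpiokpiirpub/ → lokpiokpiirpub.
Rule 3 (pre-rhotic lowering): /i/ is a high vowel immediately before /r/, so it lowers to [e]. /lokpiokpiirpub/ → lokpiokpierpub.
Rule 4 (stop-cluster i-epenthesis): /k/ and /p/ form a stop–stop cluster, so [i] is inserted between them. /k/ and /p/ form a stop–stop cluster, so [i] is inserted between them. /lokpiokpierpub/ → lokipiokipierpub.
Rule 5 (final devoicing): /b/ is a voiced stop in word-final position, so it devoices to [p]. /lokipiokipierpub/ → lokipiokipierpup.

lokipiokipierpup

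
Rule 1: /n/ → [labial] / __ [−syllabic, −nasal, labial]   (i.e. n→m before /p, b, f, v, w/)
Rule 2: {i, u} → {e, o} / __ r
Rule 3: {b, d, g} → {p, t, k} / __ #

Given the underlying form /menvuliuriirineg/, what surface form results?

memvuliorierinek

Rule 1 (nasal place assimilation): /n/ precedes the labial consonant /v/, so it assimilates in place to [m]. /menvuliuriirineg/ → memvuliuriirineg.
Rule 2 (pre-rhotic lowering): /u/ is a high vowel immediately before /r/, so it lowers to [o]. /i/ is a high vowel immediately before /r/, so it lowers to [e]. /memvuliuriirineg/ → memvuliorierineg.
Rule 3 (final devoicing): /g/ is a voiced stop in word-final position, so it devoices to [k]. /memvuliorierineg/ → memvuliorierinek.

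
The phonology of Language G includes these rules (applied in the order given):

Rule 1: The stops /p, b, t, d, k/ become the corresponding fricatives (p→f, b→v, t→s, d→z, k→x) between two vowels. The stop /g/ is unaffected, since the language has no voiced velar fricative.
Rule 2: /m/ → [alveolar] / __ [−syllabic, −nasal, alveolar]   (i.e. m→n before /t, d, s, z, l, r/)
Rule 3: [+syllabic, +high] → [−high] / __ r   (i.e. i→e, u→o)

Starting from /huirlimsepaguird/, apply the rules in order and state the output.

Rule 1 (intervocalic spirantization): /p/ is a stop between vowels /e/ and /a/, so it spirantizes to the fricative [f]. /huirlimsepaguird/ → huirlimsefaguird.
Rule 2 (nasal place assimilation): /m/ precedes the alveolar consonant /s/, so it assimilates in place to [n]. /huirlimsefaguird/ → huirlinsefaguird.
Rule 3 (pre-rhotic lowering): /i/ is a high vowel immediately before /r/, so it lowers to [e]. /i/ is a high vowel immediately before /r/, so it lowers to [e]. /huirlinsefaguird/ → huerlinsefaguerd.

huerlinsefaguerd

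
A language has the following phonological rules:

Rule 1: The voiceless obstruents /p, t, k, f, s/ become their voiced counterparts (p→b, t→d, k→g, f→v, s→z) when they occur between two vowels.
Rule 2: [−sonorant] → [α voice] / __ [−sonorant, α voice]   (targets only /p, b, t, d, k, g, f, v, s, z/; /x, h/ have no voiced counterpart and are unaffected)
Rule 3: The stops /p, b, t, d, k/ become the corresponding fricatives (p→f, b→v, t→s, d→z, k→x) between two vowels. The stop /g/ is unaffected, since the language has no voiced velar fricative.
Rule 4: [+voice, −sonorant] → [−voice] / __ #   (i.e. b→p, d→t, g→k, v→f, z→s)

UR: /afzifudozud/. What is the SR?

avzivuzozut

Rule 1 (intervocalic voicing): /f/ is a voiceless obstruent between vowels /i/ and /u/, so it voices to [v]. /afzifudozud/ → afzivudozud.
Rule 2 (regressive voicing assimilation): /f/ precedes the voiced obstruent /z/, so it voices to [v] by assimilation. /afzivudozud/ → avzivudozud.
Rule 3 (intervocalic spirantization): /d/ is a stop between vowels /u/ and /o/, so it spirantizes to the fricative [z]. /avzivudozud/ → avzivuzozud.
Rule 4 (final devoicing): /d/ is a voiced obstruent in word-final position, so it devoices to [t]. /avzivuzozud/ → avzivuzozut.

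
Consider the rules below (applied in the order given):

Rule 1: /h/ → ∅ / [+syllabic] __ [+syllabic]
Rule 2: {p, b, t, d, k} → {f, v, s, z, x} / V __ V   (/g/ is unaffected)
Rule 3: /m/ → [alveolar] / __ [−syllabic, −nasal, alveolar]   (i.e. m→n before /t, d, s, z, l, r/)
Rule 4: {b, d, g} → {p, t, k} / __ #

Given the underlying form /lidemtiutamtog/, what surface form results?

lizentiusantok

Rule 1 (intervocalic h-deletion): no segment meets the environment; /lidemtiutamtog/ is unchanged.
Rule 2 (intervocalic spirantization): /d/ is a stop between vowels /i/ and /e/, so it spirantizes to the fricative [z]. /t/ is a stop between vowels /u/ and /a/, so it spirantizes to the fricative [s]. /lidemtiutamtog/ → lizemtiusamtog.
Rule 3 (nasal place assimilation): /m/ precedes the alveolar consonant /t/, so it assimilates in place to [n]. /m/ precedes the alveolar consonant /t/, so it assimilates in place to [n]. /lizemtiusamtog/ → lizentiusantog.
Rule 4 (final devoicing): /g/ is a voiced stop in word-final position, so it devoices to [k]. /lizentiusantog/ → lizentiusantok.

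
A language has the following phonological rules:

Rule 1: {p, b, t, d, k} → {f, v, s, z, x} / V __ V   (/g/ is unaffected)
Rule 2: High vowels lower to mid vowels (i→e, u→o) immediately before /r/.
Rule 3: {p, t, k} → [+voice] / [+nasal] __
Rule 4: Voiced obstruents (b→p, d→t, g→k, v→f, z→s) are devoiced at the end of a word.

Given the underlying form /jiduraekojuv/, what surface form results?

Rule 1 (intervocalic spirantization): /d/ is a stop between vowels /i/ and /u/, so it spirantizes to the fricative [z]. /k/ is a stop between vowels /e/ and /o/, so it spirantizes to the fricative [x]. /jiduraekojuv/ → jizuraexojuv.
Rule 2 (pre-rhotic lowering): /u/ is a high vowel immediately before /r/, so it lowers to [o]. /jizuraexojuv/ → jizoraexojuv.
Rule 3 (post-nasal voicing): no segment meets the environment; /jizoraexojuv/ is unchanged.
Rule 4 (final devoicing): /v/ is a voiced obstruent in word-final position, so it devoices to [f]. /jizoraexojuv/ → jizoraexojuf.

jizoraexojuf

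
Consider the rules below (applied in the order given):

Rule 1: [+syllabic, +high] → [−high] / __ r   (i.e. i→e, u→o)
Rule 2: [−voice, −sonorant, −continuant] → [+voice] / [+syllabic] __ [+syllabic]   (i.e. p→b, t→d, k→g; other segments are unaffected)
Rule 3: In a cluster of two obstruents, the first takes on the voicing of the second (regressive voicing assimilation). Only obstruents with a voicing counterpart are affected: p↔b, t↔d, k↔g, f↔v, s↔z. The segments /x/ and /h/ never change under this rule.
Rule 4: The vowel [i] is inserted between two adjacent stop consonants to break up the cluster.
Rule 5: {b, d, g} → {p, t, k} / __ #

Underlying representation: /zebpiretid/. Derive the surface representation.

zepiperedit

Rule 1 (pre-rhotic lowering): /i/ is a high vowel immediately before /r/, so it lowers to [e]. /zebpiretid/ → zebperetid.
Rule 2 (intervocalic voicing): /t/ is a voiceless stop between vowels /e/ and /i/, so it voices to [d]. /zebperetid/ → zebperedid.
Rule 3 (regressive voicing assimilation): /b/ precedes the voiceless obstruent /p/, so it devoices to [p] by assimilation. /zebperedid/ → zepperedid.
Rule 4 (stop-cluster i-epenthesis): /p/ and /p/ form a stop–stop cluster, so [i] is inserted between them. /zepperedid/ → zepiperedid.
Rule 5 (final devoicing): /d/ is a voiced stop in word-final position, so it devoices to [t]. /zepiperedid/ → zepiperedit.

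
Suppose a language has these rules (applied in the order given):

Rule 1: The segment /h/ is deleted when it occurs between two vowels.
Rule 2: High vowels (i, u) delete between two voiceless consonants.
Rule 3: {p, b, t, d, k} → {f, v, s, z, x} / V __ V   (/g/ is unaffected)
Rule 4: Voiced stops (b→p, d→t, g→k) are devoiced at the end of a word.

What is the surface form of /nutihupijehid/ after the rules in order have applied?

nusiufijeit

Rule 1 (intervocalic h-deletion): /h/ occurs between vowels /i/ and /u/, so it deletes. /h/ occurs between vowels /e/ and /i/, so it deletes. /nutihupijehid/ → nutiupijeid.
Rule 2 (high vowel syncope): no segment meets the environment; /nutiupijeid/ is unchanged.
Rule 3 (intervocalic spirantization): /t/ is a stop between vowels /u/ and /i/, so it spirantizes to the fricative [s]. /p/ is a stop between vowels /u/ and /i/, so it spirantizes to the fricative [f]. /nutiupijeid/ → nusiufijeid.
Rule 4 (final devoicing): /d/ is a voiced stop in word-final position, so it devoices to [t]. /nusiufijeid/ → nusiufijeit.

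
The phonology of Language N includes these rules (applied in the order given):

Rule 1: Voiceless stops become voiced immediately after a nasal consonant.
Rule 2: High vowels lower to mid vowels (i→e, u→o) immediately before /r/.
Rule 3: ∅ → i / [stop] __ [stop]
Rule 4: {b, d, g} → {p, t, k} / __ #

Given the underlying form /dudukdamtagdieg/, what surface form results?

Rule 1 (post-nasal voicing): /t/ is a voiceless stop immediately after the nasal /m/, so it voices to [d]. /dudukdamtagdieg/ → dudukdamdagdieg.
Rule 2 (pre-rhotic lowering): no segment meets the environment; /dudukdamdagdieg/ is unchanged.
Rule 3 (stop-cluster i-epenthesis): /k/ and /d/ form a stop–stop cluster, so [i] is inserted between them. /g/ and /d/ form a stop–stop cluster, so [i] is inserted between them. /dudukdamdagdieg/ → dudukidamdagidieg.
Rule 4 (final devoicing): /g/ is a voiced stop in word-final position, so it devoices to [k]. /dudukidamdagidieg/ → dudukidamdagidiek.

dudukidamdagidiek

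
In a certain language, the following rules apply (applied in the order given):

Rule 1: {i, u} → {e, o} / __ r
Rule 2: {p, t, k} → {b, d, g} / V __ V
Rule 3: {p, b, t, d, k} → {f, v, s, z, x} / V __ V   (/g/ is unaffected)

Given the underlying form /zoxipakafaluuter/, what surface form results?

Rule 1 (pre-rhotic lowering): no segment meets the environment; /zoxipakafaluuter/ is unchanged.
Rule 2 (intervocalic voicing): /p/ is a voiceless stop between vowels /i/ and /a/, so it voices to [b]. /k/ is a voiceless stop between vowels /a/ and /a/, so it voices to [g]. /t/ is a voiceless stop between vowels /u/ and /e/, so it voices to [d]. /zoxipakafaluuter/ → zoxibagafaluuder.
Rule 3 (intervocalic spirantization): /b/ is a stop between vowels /i/ and /a/, so it spirantizes to the fricative [v]. /d/ is a stop between vowels /u/ and /e/, so it spirantizes to the fricative [z]. /zoxibagafaluuder/ → zoxivagafaluuzer.

zoxivagafaluuzer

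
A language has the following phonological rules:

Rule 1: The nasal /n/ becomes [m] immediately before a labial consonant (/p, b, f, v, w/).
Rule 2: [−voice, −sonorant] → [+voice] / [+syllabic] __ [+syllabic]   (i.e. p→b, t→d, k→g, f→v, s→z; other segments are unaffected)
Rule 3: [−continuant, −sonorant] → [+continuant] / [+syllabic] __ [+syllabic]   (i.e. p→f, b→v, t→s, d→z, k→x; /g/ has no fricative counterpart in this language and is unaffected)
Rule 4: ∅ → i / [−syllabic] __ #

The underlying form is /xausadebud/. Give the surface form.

Rule 1 (nasal place assimilation): no segment meets the environment; /xausadebud/ is unchanged.
Rule 2 (intervocalic voicing): /s/ is a voiceless obstruent between vowels /u/ and /a/, so it voices to [z]. /xausadebud/ → xauzadebud.
Rule 3 (intervocalic spirantization): /d/ is a stop between vowels /a/ and /e/, so it spirantizes to the fricative [z]. /b/ is a stop between vowels /e/ and /u/, so it spirantizes to the fricative [v]. /xauzadebud/ → xauzazevud.
Rule 4 (final i-epenthesis): the form ends in the consonant /d/, so [i] is inserted word-finally. /xauzazevud/ → xauzazevudi.

xauzazevudi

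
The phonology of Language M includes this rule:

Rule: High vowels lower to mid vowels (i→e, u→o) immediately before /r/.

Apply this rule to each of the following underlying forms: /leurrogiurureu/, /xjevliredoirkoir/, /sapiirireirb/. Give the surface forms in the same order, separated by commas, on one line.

/leurrogiurureu/: /u/ is a high vowel immediately before /r/, so it lowers to [o]. /u/ is a high vowel immediately before /r/, so it lowers to [o]. /u/ is a high vowel immediately before /r/, so it lowers to [o]. → [leorrogiororeu].
/xjevliredoirkoir/: /i/ is a high vowel immediately before /r/, so it lowers to [e]. /i/ is a high vowel immediately before /r/, so it lowers to [e]. /i/ is a high vowel immediately before /r/, so it lowers to [e]. → [xjevleredoerkoer].
/sapiirireirb/: /i/ is a high vowel immediately before /r/, so it lowers to [e]. /i/ is a high vowel immediately before /r/, so it lowers to [e]. /i/ is a high vowel immediately before /r/, so it lowers to [e]. → [sapierereerb].

leorrogiororeu, xjevleredoerkoer, sapierereerb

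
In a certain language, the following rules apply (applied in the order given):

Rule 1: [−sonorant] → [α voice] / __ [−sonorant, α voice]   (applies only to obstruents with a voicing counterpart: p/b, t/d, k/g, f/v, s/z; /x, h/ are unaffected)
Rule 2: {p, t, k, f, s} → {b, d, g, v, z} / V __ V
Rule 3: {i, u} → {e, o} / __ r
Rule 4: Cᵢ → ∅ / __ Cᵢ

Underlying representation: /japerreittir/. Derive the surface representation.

Rule 1 (regressive voicing assimilation): no segment meets the environment; /japerreittir/ is unchanged.
Rule 2 (intervocalic voicing): /p/ is a voiceless obstruent between vowels /a/ and /e/, so it voices to [b]. /japerreittir/ → jaberreittir.
Rule 3 (pre-rhotic lowering): /i/ is a high vowel immediately before /r/, so it lowers to [e]. /jaberreittir/ → jaberreitter.
Rule 4 (degemination): /rr/ is a geminate; the first /r/ deletes. /tt/ is a geminate; the first /t/ deletes. /jaberreitter/ → jabereiter.

jabereiter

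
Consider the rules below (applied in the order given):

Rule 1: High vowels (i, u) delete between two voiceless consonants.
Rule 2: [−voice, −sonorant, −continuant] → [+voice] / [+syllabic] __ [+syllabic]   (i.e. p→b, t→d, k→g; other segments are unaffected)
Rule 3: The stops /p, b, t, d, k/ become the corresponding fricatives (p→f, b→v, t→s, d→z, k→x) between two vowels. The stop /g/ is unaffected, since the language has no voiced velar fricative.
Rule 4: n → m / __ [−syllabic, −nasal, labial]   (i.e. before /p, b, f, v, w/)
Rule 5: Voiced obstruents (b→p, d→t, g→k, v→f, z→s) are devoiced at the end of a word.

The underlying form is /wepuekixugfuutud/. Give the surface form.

Rule 1 (high vowel syncope): /i/ is a high vowel flanked by voiceless consonants /k/ and /x/, so it deletes. /wepuekixugfuutud/ → wepuekxugfuutud.
Rule 2 (intervocalic voicing): /p/ is a voiceless stop between vowels /e/ and /u/, so it voices to [b]. /t/ is a voiceless stop between vowels /u/ and /u/, so it voices to [d]. /wepuekxugfuutud/ → webuekxugfuudud.
Rule 3 (intervocalic spirantization): /b/ is a stop between vowels /e/ and /u/, so it spirantizes to the fricative [v]. /d/ is a stop between vowels /u/ and /u/, so it spirantizes to the fricative [z]. /webuekxugfuudud/ → wevuekxugfuuzud.
Rule 4 (nasal place assimilation): no segment meets the environment; /wevuekxugfuuzud/ is unchanged.
Rule 5 (final devoicing): /d/ is a voiced obstruent in word-final position, so it devoices to [t]. /wevuekxugfuuzud/ → wevuekxugfuuzut.

wevuekxugfuuzut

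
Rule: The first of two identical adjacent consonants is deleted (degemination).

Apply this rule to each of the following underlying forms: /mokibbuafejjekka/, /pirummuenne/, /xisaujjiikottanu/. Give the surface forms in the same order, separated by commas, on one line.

mokibuafejeka, pirumuene, xisaujiikotanu

/mokibbuafejjekka/: /bb/ is a geminate; the first /b/ deletes. /jj/ is a geminate; the first /j/ deletes. /kk/ is a geminate; the first /k/ deletes. → [mokibuafejeka].
/pirummuenne/: /mm/ is a geminate; the first /m/ deletes. /nn/ is a geminate; the first /n/ deletes. → [pirumuene].
/xisaujjiikottanu/: /jj/ is a geminate; the first /j/ deletes. /tt/ is a geminate; the first /t/ deletes. → [xisaujiikotanu].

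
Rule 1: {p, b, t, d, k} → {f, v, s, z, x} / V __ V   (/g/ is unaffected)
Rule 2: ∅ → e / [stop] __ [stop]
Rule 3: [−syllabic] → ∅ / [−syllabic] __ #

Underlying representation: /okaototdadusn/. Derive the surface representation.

oxaosotedazus

Rule 1 (intervocalic spirantization): /k/ is a stop between vowels /o/ and /a/, so it spirantizes to the fricative [x]. /t/ is a stop between vowels /o/ and /o/, so it spirantizes to the fricative [s]. /d/ is a stop between vowels /a/ and /u/, so it spirantizes to the fricative [z]. /okaototdadusn/ → oxaosotdazusn.
Rule 2 (stop-cluster e-epenthesis): /t/ and /d/ form a stop–stop cluster, so [e] is inserted between them. /oxaosotdazusn/ → oxaosotedazusn.
Rule 3 (final cluster simplification): /n/ is the second consonant of a word-final cluster /sn/, so it deletes. /oxaosotedazusn/ → oxaosotedazus.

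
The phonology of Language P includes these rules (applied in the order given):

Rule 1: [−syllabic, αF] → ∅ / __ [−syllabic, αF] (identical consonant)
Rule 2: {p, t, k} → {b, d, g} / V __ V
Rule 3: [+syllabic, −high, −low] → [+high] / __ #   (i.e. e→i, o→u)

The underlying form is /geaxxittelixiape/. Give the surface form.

Rule 1 (degemination): /xx/ is a geminate; the first /x/ deletes. /tt/ is a geminate; the first /t/ deletes. /geaxxittelixiape/ → geaxitelixiape.
Rule 2 (intervocalic voicing): /t/ is a voiceless stop between vowels /i/ and /e/, so it voices to [d]. /p/ is a voiceless stop between vowels /a/ and /e/, so it voices to [b]. /geaxitelixiape/ → geaxidelixiabe.
Rule 3 (final vowel raising): /e/ is a mid vowel in word-final position, so it raises to [i]. /geaxidelixiabe/ → geaxidelixiabi.

geaxidelixiabi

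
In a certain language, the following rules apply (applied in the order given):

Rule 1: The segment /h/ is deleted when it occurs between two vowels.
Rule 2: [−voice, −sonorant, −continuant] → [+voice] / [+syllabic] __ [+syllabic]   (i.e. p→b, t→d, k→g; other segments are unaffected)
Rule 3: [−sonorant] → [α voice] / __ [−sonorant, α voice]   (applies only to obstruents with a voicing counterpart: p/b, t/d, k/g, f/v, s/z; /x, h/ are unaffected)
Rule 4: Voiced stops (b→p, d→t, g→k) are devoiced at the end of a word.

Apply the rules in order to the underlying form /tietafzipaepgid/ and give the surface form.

Rule 1 (intervocalic h-deletion): no segment meets the environment; /tietafzipaepgid/ is unchanged.
Rule 2 (intervocalic voicing): /t/ is a voiceless stop between vowels /e/ and /a/, so it voices to [d]. /p/ is a voiceless stop between vowels /i/ and /a/, so it voices to [b]. /tietafzipaepgid/ → tiedafzibaepgid.
Rule 3 (regressive voicing assimilation): /f/ precedes the voiced obstruent /z/, so it voices to [v] by assimilation. /p/ precedes the voiced obstruent /g/, so it voices to [b] by assimilation. /tiedafzibaepgid/ → tiedavzibaebgid.
Rule 4 (final devoicing): /d/ is a voiced stop in word-final position, so it devoices to [t]. /tiedavzibaebgid/ → tiedavzibaebgit.

tiedavzibaebgit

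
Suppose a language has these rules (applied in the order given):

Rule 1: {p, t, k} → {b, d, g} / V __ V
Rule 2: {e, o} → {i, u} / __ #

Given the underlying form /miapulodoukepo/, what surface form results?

miabulodougebu

Rule 1 (intervocalic voicing): /p/ is a voiceless stop between vowels /a/ and /u/, so it voices to [b]. /k/ is a voiceless stop between vowels /u/ and /e/, so it voices to [g]. /p/ is a voiceless stop between vowels /e/ and /o/, so it voices to [b]. /miapulodoukepo/ → miabulodougebo.
Rule 2 (final vowel raising): /o/ is a mid vowel in word-final position, so it raises to [u]. /miabulodougebo/ → miabulodougebu.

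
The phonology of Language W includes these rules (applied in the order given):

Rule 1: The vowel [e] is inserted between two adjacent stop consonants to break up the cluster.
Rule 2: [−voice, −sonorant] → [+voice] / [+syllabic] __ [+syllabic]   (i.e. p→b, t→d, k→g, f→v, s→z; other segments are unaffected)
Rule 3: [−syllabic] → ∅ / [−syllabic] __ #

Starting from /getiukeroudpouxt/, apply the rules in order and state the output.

Rule 1 (stop-cluster e-epenthesis): /d/ and /p/ form a stop–stop cluster, so [e] is inserted between them. /getiukeroudpouxt/ → getiukeroudepouxt.
Rule 2 (intervocalic voicing): /t/ is a voiceless obstruent between vowels /e/ and /i/, so it voices to [d]. /k/ is a voiceless obstruent between vowels /u/ and /e/, so it voices to [g]. /p/ is a voiceless obstruent between vowels /e/ and /o/, so it voices to [b]. /getiukeroudepouxt/ → gediugeroudebouxt.
Rule 3 (final cluster simplification): /t/ is the second consonant of a word-final cluster /xt/, so it deletes. /gediugeroudebouxt/ → gediugeroudeboux.

gediugeroudeboux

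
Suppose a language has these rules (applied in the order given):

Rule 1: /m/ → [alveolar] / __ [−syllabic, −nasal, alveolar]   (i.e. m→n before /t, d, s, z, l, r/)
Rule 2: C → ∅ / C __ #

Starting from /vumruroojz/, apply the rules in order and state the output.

Rule 1 (nasal place assimilation): /m/ precedes the alveolar consonant /r/, so it assimilates in place to [n]. /vumruroojz/ → vunruroojz.
Rule 2 (final cluster simplification): /z/ is the second consonant of a word-final cluster /jz/, so it deletes. /vunruroojz/ → vunrurooj.

vunrurooj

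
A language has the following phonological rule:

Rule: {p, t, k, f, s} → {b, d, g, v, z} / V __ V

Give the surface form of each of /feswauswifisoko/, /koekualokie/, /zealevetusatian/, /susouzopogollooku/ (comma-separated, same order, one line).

feswauswivizogo, koegualogie, zealeveduzadian, suzouzobogolloogu

/feswauswifisoko/: /f/ is a voiceless obstruent between vowels /i/ and /i/, so it voices to [v]. /s/ is a voiceless obstruent between vowels /i/ and /o/, so it voices to [z]. /k/ is a voiceless obstruent between vowels /o/ and /o/, so it voices to [g]. → [feswauswivizogo].
/koekualokie/: /k/ is a voiceless obstruent between vowels /e/ and /u/, so it voices to [g]. /k/ is a voiceless obstruent between vowels /o/ and /i/, so it voices to [g]. → [koegualogie].
/zealevetusatian/: /t/ is a voiceless obstruent between vowels /e/ and /u/, so it voices to [d]. /s/ is a voiceless obstruent between vowels /u/ and /a/, so it voices to [z]. /t/ is a voiceless obstruent between vowels /a/ and /i/, so it voices to [d]. → [zealeveduzadian].
/susouzopogollooku/: /s/ is a voiceless obstruent between vowels /u/ and /o/, so it voices to [z]. /p/ is a voiceless obstruent between vowels /o/ and /o/, so it voices to [b]. /k/ is a voiceless obstruent between vowels /o/ and /u/, so it voices to [g]. → [suzouzobogolloogu].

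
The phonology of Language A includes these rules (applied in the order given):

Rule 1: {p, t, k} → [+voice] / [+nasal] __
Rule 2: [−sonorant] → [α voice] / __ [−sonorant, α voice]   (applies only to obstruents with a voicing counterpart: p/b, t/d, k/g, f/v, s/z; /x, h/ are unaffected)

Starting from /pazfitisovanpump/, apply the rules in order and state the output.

pasfitisovanbumb

Rule 1 (post-nasal voicing): /p/ is a voiceless stop immediately after the nasal /n/, so it voices to [b]. /p/ is a voiceless stop immediately after the nasal /m/, so it voices to [b]. /pazfitisovanpump/ → pazfitisovanbumb.
Rule 2 (regressive voicing assimilation): /z/ precedes the voiceless obstruent /f/, so it devoices to [s] by assimilation. /pazfitisovanbumb/ → pasfitisovanbumb.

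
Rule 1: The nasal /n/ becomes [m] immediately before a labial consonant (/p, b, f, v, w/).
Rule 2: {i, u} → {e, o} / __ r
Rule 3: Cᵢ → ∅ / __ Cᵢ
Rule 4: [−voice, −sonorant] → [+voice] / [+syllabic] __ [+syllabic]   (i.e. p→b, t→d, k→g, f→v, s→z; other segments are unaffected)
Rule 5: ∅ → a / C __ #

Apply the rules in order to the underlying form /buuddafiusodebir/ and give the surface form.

Rule 1 (nasal place assimilation): no segment meets the environment; /buuddafiusodebir/ is unchanged.
Rule 2 (pre-rhotic lowering): /i/ is a high vowel immediately before /r/, so it lowers to [e]. /buuddafiusodebir/ → buuddafiusodeber.
Rule 3 (degemination): /dd/ is a geminate; the first /d/ deletes. /buuddafiusodeber/ → buudafiusodeber.
Rule 4 (intervocalic voicing): /f/ is a voiceless obstruent between vowels /a/ and /i/, so it voices to [v]. /s/ is a voiceless obstruent between vowels /u/ and /o/, so it voices to [z]. /buudafiusodeber/ → buudaviuzodeber.
Rule 5 (final a-epenthesis): the form ends in the consonant /r/, so [a] is inserted word-finally. /buudaviuzodeber/ → buudaviuzodebera.

buudaviuzodebera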